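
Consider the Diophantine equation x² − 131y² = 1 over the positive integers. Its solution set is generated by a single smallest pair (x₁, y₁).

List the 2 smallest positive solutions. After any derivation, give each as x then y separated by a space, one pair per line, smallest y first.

10610 927
225144199 19670940

√131 → a₀=11, period (2,4,11,4,2,22); ℓ=6 even so k=5
i=0: a=11 ⇒ p=11, q=1
i=1: a=2 ⇒ p=23, q=2
i=2: a=4 ⇒ p=103, q=9
i=3: a=11 ⇒ p=1156, q=101
i=4: a=4 ⇒ p=4727, q=413
i=5: a=2 ⇒ p=10610, q=927
(x₁, y₁) = (10610, 927);  10610² − 131·927² = 1 ✓
(x_2, y_2) = (10610·10610 + 131·927·927, 10610·927 + 927·10610) = (225144199, 19670940)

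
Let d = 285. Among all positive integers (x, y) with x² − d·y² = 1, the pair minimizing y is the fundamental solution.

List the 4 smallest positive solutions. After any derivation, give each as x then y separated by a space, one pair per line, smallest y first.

√285 = [16; 1,7,2,7,1,32, …], period ℓ=6 (even) → k=5
k=0  a_k=16  p_k/q_k = 16/1
k=1  a_k=1  p_k/q_k = 17/1
k=2  a_k=7  p_k/q_k = 135/8
k=3  a_k=2  p_k/q_k = 287/17
k=4  a_k=7  p_k/q_k = 2144/127
k=5  a_k=1  p_k/q_k = 2431/144
(x₁, y₁) = (2431, 144);  2431² − 285·144² = 1 ✓
k=2:  x_2 = 2431·2431+285·144·144 = 11819521,  y_2 = 2431·144+144·2431 = 700128
k=3:  x_3 = 2431·11819521+285·144·700128 = 57466508671,  y_3 = 2431·700128+144·11819521 = 3404022192
k=4:  x_4 = 2431·57466508671+285·144·3404022192 = 279402153338881,  y_4 = 2431·3404022192+144·57466508671 = 16550355197376

2431 144
11819521 700128
57466508671 3404022192
279402153338881 16550355197376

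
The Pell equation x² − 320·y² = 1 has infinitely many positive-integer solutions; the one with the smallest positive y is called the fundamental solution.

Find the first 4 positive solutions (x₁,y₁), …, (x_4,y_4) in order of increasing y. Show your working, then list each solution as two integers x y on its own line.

161 9
51841 2898
16692641 933147
5374978561 300470436

√320 → a₀=17, period (1,7,1,34); ℓ=4 even so k=3
a_0=17:  p_0=17·1+0=17,  q_0=17·0+1=1
a_1=1:  p_1=1·17+1=18,  q_1=1·1+0=1
a_2=7:  p_2=7·18+17=143,  q_2=7·1+1=8
a_3=1:  p_3=1·143+18=161,  q_3=1·8+1=9
(x₁, y₁) = (161, 9);  161² − 320·9² = 1 ✓
k=2:  x_2 = 161·161+320·9·9 = 51841,  y_2 = 161·9+9·161 = 2898
k=3:  x_3 = 161·51841+320·9·2898 = 16692641,  y_3 = 161·2898+9·51841 = 933147
k=4:  x_4 = 161·16692641+320·9·933147 = 5374978561,  y_4 = 161·933147+9·16692641 = 300470436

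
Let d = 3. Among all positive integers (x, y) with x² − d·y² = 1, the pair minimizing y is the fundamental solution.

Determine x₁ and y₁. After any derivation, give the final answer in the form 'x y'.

√3 = [1; 1,2, …], period ℓ=2 (even) → k=1
i=0: a=1 ⇒ p=1, q=1
i=1: a=1 ⇒ p=2, q=1
→ (2, 1).  Check: 2²=4, 3·1²=3, difference 1.

2 1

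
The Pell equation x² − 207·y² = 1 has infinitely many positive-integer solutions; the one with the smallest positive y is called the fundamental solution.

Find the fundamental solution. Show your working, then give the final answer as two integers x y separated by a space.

√207 = [14; 2,1,1,2,1,1,2,28, …], period ℓ=8 (even) → k=7
step 0: (14, 1)  from 14·(1,0) + (0,1)
…
step 2: (43, 3)  from 1·(29,2) + (14,1)
step 3: (72, 5)  from 1·(43,3) + (29,2)
…
step 5: (259, 18)  from 1·(187,13) + (72,5)
step 6: (446, 31)  from 1·(259,18) + (187,13)
step 7: (1151, 80)  from 2·(446,31) + (259,18)
(x₁, y₁) = (1151, 80);  1151² − 207·80² = 1 ✓

1151 80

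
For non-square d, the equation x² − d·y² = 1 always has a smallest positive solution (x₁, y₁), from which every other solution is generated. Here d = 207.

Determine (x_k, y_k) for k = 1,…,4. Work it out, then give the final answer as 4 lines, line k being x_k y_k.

1151 80
2649601 184160
6099380351 423936240
14040770918401 975901040320

√207 → a₀=14, period (2,1,1,2,1,1,2,28); ℓ=8 even so k=7
k=0  a_k=14  p_k/q_k = 14/1
k=1  a_k=2  p_k/q_k = 29/2
…
k=3  a_k=1  p_k/q_k = 72/5
k=4  a_k=2  p_k/q_k = 187/13
…
k=6  a_k=1  p_k/q_k = 446/31
k=7  a_k=2  p_k/q_k = 1151/80
(x₁, y₁) = (1151, 80);  1151² − 207·80² = 1 ✓
n=2: (1151,80)∘(1151,80) = (1151·1151+207·80·80, 1151·80+80·1151) = (2649601,184160)
n=3: (2649601,184160)∘(1151,80) = (1151·2649601+207·80·184160, 1151·184160+80·2649601) = (6099380351,423936240)
n=4: (6099380351,423936240)∘(1151,80) = (1151·6099380351+207·80·423936240, 1151·423936240+80·6099380351) = (14040770918401,975901040320)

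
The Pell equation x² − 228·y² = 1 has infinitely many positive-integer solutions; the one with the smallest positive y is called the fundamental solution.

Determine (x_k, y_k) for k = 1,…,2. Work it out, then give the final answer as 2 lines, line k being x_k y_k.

151 10
45601 3020

[15; 10,30] for √228; ℓ=2 ⇒ convergent index 1
i=0: a=15 ⇒ p=15, q=1
i=1: a=10 ⇒ p=151, q=10
→ (151, 10).  Check: 151²=22801, 228·10²=22800, difference 1.
(x_2, y_2) = (151·151 + 228·10·10, 151·10 + 10·151) = (45601, 3020)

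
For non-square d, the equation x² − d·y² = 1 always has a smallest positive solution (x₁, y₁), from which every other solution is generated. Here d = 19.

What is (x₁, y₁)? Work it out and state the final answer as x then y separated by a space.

170 39

√19 → a₀=4, period (2,1,3,1,2,8); ℓ=6 even so k=5
i=0: a=4 ⇒ p=4, q=1
i=1: a=2 ⇒ p=9, q=2
i=2: a=1 ⇒ p=13, q=3
…
i=4: a=1 ⇒ p=61, q=14
i=5: a=2 ⇒ p=170, q=39
→ (170, 39).  Check: 170²=28900, 19·39²=28899, difference 1.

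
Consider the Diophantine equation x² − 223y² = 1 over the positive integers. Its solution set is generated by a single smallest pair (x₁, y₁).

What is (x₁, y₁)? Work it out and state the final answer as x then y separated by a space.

224 15

√223 → a₀=14, period (1,13,1,28); ℓ=4 even so k=3
a_0=14:  p_0=14·1+0=14,  q_0=14·0+1=1
…
a_2=13:  p_2=13·15+14=209,  q_2=13·1+1=14
a_3=1:  p_3=1·209+15=224,  q_3=1·14+1=15
fundamental: x₁=224, y₁=15  (since 50176 − 223·225 = 1)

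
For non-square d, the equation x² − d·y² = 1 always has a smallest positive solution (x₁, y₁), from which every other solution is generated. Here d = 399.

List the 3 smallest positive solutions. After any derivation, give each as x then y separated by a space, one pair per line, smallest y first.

[19; 1,38] for √399; ℓ=2 ⇒ convergent index 1
step 0: (19, 1)  from 19·(1,0) + (0,1)
step 1: (20, 1)  from 1·(19,1) + (1,0)
fundamental: x₁=20, y₁=1  (since 400 − 399·1 = 1)
k=2:  x_2 = 20·20+399·1·1 = 799,  y_2 = 20·1+1·20 = 40
k=3:  x_3 = 20·799+399·1·40 = 31940,  y_3 = 20·40+1·799 = 1599

20 1
799 40
31940 1599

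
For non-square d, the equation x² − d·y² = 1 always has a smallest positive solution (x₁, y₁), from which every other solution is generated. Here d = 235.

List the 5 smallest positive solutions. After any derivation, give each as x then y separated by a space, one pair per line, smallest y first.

46 3
4231 276
389206 25389
35802721 2335512
3293461126 214841715

[15; 3,30] for √235; ℓ=2 ⇒ convergent index 1
a_0=15:  p_0=15·1+0=15,  q_0=15·0+1=1
a_1=3:  p_1=3·15+1=46,  q_1=3·1+0=3
(x₁, y₁) = (46, 3);  46² − 235·3² = 1 ✓
(46+3√235)^2 = 4231 + 276√235
(46+3√235)^3 = 389206 + 25389√235
(46+3√235)^4 = 35802721 + 2335512√235
(46+3√235)^5 = 3293461126 + 214841715√235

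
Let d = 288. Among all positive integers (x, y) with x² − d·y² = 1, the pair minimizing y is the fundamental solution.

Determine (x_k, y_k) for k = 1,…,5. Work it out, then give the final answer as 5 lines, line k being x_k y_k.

√288 → a₀=16, period (1,32); ℓ=2 even so k=1
step 0: (16, 1)  from 16·(1,0) + (0,1)
step 1: (17, 1)  from 1·(16,1) + (1,0)
fundamental: x₁=17, y₁=1  (since 289 − 288·1 = 1)
(x_2, y_2) = (17·17 + 288·1·1, 17·1 + 1·17) = (577, 34)
(x_3, y_3) = (17·577 + 288·1·34, 17·34 + 1·577) = (19601, 1155)
(x_4, y_4) = (17·19601 + 288·1·1155, 17·1155 + 1·19601) = (665857, 39236)
(x_5, y_5) = (17·665857 + 288·1·39236, 17·39236 + 1·665857) = (22619537, 1332869)

17 1
577 34
19601 1155
665857 39236
22619537 1332869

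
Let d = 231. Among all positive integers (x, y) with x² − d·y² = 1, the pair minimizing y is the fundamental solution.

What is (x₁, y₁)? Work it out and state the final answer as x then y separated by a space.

76 5

[15; 5,30] for √231; ℓ=2 ⇒ convergent index 1
a_0=15:  p_0=15·1+0=15,  q_0=15·0+1=1
a_1=5:  p_1=5·15+1=76,  q_1=5·1+0=5
→ (76, 5).  Check: 76²=5776, 231·5²=5775, difference 1.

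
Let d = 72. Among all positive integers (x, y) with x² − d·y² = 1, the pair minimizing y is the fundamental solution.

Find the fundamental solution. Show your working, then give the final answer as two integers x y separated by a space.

[8; 2,16] for √72; ℓ=2 ⇒ convergent index 1
k=0  a_k=8  p_k/q_k = 8/1
k=1  a_k=2  p_k/q_k = 17/2
fundamental: x₁=17, y₁=2  (since 289 − 72·4 = 1)

17 2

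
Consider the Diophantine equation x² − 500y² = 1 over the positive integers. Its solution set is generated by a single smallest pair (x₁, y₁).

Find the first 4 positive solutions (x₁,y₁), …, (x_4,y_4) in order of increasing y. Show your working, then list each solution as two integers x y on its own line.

[22; 2,1,3,2,1,…,1,2,44] for √500; ℓ=14 ⇒ convergent index 13
i=0: a=22 ⇒ p=22, q=1
…
i=2: a=1 ⇒ p=67, q=3
i=3: a=3 ⇒ p=246, q=11
i=4: a=2 ⇒ p=559, q=25
…
i=7: a=10 ⇒ p=14445, q=646
i=8: a=1 ⇒ p=15809, q=707
i=9: a=1 ⇒ p=30254, q=1353
i=10: a=2 ⇒ p=76317, q=3413
i=11: a=3 ⇒ p=259205, q=11592
i=12: a=1 ⇒ p=335522, q=15005
i=13: a=2 ⇒ p=930249, q=41602
→ (930249, 41602).  Check: 930249²=865363202001, 500·41602²=865363202000, difference 1.
k=2:  x_2 = 930249·930249+500·41602·41602 = 1730726404001,  y_2 = 930249·41602+41602·930249 = 77400437796
k=3:  x_3 = 930249·1730726404001+500·41602·77400437796 = 3220013013190122249,  y_3 = 930249·77400437796+41602·1730726404001 = 144003359718540806
k=4:  x_4 = 930249·3220013013190122249+500·41602·144003359718540806 = 5990827771012465337616001,  y_4 = 930249·144003359718540806+41602·3220013013190122249 = 267917962749548332043592

930249 41602
1730726404001 77400437796
3220013013190122249 144003359718540806
5990827771012465337616001 267917962749548332043592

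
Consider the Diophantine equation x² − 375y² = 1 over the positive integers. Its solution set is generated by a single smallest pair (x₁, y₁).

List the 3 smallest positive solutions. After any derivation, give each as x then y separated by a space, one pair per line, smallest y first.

15124 781
457470751 23623688
13837575261124 714569313843

[19; 2,1,2,1,5,1,2,1,2,38] for √375; ℓ=10 ⇒ convergent index 9
k=0  a_k=19  p_k/q_k = 19/1
…
k=2  a_k=1  p_k/q_k = 58/3
…
k=8  a_k=1  p_k/q_k = 5519/285
k=9  a_k=2  p_k/q_k = 15124/781
(x₁, y₁) = (15124, 781);  15124² − 375·781² = 1 ✓
n=2: (15124,781)∘(15124,781) = (15124·15124+375·781·781, 15124·781+781·15124) = (457470751,23623688)
n=3: (457470751,23623688)∘(15124,781) = (15124·457470751+375·781·23623688, 15124·23623688+781·457470751) = (13837575261124,714569313843)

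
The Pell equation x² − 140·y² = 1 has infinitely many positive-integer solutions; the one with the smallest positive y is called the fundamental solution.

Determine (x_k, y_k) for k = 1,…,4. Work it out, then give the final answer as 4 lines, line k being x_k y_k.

√140 → a₀=11, period (1,4,1,22); ℓ=4 even so k=3
step 0: (11, 1)  from 11·(1,0) + (0,1)
step 1: (12, 1)  from 1·(11,1) + (1,0)
step 2: (59, 5)  from 4·(12,1) + (11,1)
step 3: (71, 6)  from 1·(59,5) + (12,1)
→ (71, 6).  Check: 71²=5041, 140·6²=5040, difference 1.
(71+6√140)^2 = 10081 + 852√140
(71+6√140)^3 = 1431431 + 120978√140
(71+6√140)^4 = 203253121 + 17178024√140

71 6
10081 852
1431431 120978
203253121 17178024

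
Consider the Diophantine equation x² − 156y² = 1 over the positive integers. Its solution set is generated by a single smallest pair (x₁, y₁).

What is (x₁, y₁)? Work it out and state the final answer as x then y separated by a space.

d=156: √d = [12; 2,24] (ℓ=2, even), read p_1/q_1
k=0  a_k=12  p_k/q_k = 12/1
k=1  a_k=2  p_k/q_k = 25/2
(x₁, y₁) = (25, 2);  25² − 156·2² = 1 ✓

25 2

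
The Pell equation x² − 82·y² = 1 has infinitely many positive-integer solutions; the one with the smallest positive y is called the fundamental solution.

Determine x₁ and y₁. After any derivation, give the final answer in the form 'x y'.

√82 = [9; 18, …], period ℓ=1 (odd) → k=1
a_0=9:  p_0=9·1+0=9,  q_0=9·0+1=1
a_1=18:  p_1=18·9+1=163,  q_1=18·1+0=18
(x₁, y₁) = (163, 18);  163² − 82·18² = 1 ✓

163 18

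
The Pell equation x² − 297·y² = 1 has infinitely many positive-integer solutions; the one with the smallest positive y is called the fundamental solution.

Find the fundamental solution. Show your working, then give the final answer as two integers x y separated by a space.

48599 2820

√297 = [17; 4,3,1,1,2,1,1,3,4,34, …], period ℓ=10 (even) → k=9
k=0  a_k=17  p_k/q_k = 17/1
k=1  a_k=4  p_k/q_k = 69/4
k=2  a_k=3  p_k/q_k = 224/13
k=3  a_k=1  p_k/q_k = 293/17
k=4  a_k=1  p_k/q_k = 517/30
…
k=6  a_k=1  p_k/q_k = 1844/107
k=7  a_k=1  p_k/q_k = 3171/184
k=8  a_k=3  p_k/q_k = 11357/659
k=9  a_k=4  p_k/q_k = 48599/2820
(x₁, y₁) = (48599, 2820);  48599² − 297·2820² = 1 ✓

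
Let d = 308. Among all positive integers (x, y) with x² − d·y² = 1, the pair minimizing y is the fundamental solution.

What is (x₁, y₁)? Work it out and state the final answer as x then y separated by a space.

√308 = [17; 1,1,4,1,1,34, …], period ℓ=6 (even) → k=5
i=0: a=17 ⇒ p=17, q=1
…
i=4: a=1 ⇒ p=193, q=11
i=5: a=1 ⇒ p=351, q=20
→ (351, 20).  Check: 351²=123201, 308·20²=123200, difference 1.

351 20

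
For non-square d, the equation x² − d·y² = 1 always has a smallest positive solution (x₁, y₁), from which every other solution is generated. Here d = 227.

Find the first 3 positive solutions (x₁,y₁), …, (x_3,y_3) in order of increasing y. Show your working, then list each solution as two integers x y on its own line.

√227 = [15; 15,30, …], period ℓ=2 (even) → k=1
step 0: (15, 1)  from 15·(1,0) + (0,1)
step 1: (226, 15)  from 15·(15,1) + (1,0)
→ (226, 15).  Check: 226²=51076, 227·15²=51075, difference 1.
(226+15√227)^2 = 102151 + 6780√227
(226+15√227)^3 = 46172026 + 3064545√227

226 15
102151 6780
46172026 3064545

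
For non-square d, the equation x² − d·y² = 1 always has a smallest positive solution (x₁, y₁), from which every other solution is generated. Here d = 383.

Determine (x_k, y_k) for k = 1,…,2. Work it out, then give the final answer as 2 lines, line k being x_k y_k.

18768 959
704475647 35997024

√383 → a₀=19, period (1,1,3,19,3,1,1,38); ℓ=8 even so k=7
a_0=19:  p_0=19·1+0=19,  q_0=19·0+1=1
a_1=1:  p_1=1·19+1=20,  q_1=1·1+0=1
a_2=1:  p_2=1·20+19=39,  q_2=1·1+1=2
a_3=3:  p_3=3·39+20=137,  q_3=3·2+1=7
a_4=19:  p_4=19·137+39=2642,  q_4=19·7+2=135
a_5=3:  p_5=3·2642+137=8063,  q_5=3·135+7=412
a_6=1:  p_6=1·8063+2642=10705,  q_6=1·412+135=547
a_7=1:  p_7=1·10705+8063=18768,  q_7=1·547+412=959
fundamental: x₁=18768, y₁=959  (since 352237824 − 383·919681 = 1)
n=2: (18768,959)∘(18768,959) = (18768·18768+383·959·959, 18768·959+959·18768) = (704475647,35997024)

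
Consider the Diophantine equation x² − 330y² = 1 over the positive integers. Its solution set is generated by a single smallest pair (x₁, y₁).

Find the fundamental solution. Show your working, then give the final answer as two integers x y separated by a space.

109 6

d=330: √d = [18; 6,36] (ℓ=2, even), read p_1/q_1
k=0  a_k=18  p_k/q_k = 18/1
k=1  a_k=6  p_k/q_k = 109/6
→ (109, 6).  Check: 109²=11881, 330·6²=11880, difference 1.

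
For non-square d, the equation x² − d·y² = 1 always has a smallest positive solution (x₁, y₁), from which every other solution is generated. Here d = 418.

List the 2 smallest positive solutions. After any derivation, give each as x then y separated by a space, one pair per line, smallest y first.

33857 1656
2292592897 112134384

d=418: √d = [20; 2,4,20,4,2,40] (ℓ=6, even), read p_5/q_5
a_0=20:  p_0=20·1+0=20,  q_0=20·0+1=1
…
a_3=20:  p_3=20·184+41=3721,  q_3=20·9+2=182
a_4=4:  p_4=4·3721+184=15068,  q_4=4·182+9=737
a_5=2:  p_5=2·15068+3721=33857,  q_5=2·737+182=1656
(x₁, y₁) = (33857, 1656);  33857² − 418·1656² = 1 ✓
(33857+1656√418)^2 = 2292592897 + 112134384√418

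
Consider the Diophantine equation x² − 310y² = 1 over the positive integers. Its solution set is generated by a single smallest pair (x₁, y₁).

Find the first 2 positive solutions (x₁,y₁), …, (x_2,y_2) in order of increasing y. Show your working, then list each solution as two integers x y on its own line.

848719 48204
1440647881921 81823301352

√310 → a₀=17, period (1,1,1,1,5,…,1,1,34); ℓ=16 even so k=15
i=0: a=17 ⇒ p=17, q=1
i=1: a=1 ⇒ p=18, q=1
…
i=3: a=1 ⇒ p=53, q=3
…
i=5: a=5 ⇒ p=493, q=28
i=6: a=3 ⇒ p=1567, q=89
i=7: a=1 ⇒ p=2060, q=117
…
i=14: a=1 ⇒ p=515017, q=29251
i=15: a=1 ⇒ p=848719, q=48204
→ (848719, 48204).  Check: 848719²=720323940961, 310·48204²=720323940960, difference 1.
(848719+48204√310)^2 = 1440647881921 + 81823301352√310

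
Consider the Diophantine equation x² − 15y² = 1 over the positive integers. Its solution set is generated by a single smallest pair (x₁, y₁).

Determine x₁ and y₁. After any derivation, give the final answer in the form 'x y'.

4 1

√15 → a₀=3, period (1,6); ℓ=2 even so k=1
i=0: a=3 ⇒ p=3, q=1
i=1: a=1 ⇒ p=4, q=1
→ (4, 1).  Check: 4²=16, 15·1²=15, difference 1.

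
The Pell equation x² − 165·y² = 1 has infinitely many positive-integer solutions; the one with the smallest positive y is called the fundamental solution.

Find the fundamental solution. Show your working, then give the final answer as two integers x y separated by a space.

√165 = [12; 1,5,2,5,1,24, …], period ℓ=6 (even) → k=5
step 0: (12, 1)  from 12·(1,0) + (0,1)
step 1: (13, 1)  from 1·(12,1) + (1,0)
…
step 3: (167, 13)  from 2·(77,6) + (13,1)
step 4: (912, 71)  from 5·(167,13) + (77,6)
step 5: (1079, 84)  from 1·(912,71) + (167,13)
→ (1079, 84).  Check: 1079²=1164241, 165·84²=1164240, difference 1.

1079 84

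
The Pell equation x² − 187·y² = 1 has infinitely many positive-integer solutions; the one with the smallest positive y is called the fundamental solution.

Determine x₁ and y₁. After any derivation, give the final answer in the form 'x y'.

√187 = [13; 1,2,13,2,1,26, …], period ℓ=6 (even) → k=5
i=0: a=13 ⇒ p=13, q=1
…
i=3: a=13 ⇒ p=547, q=40
i=4: a=2 ⇒ p=1135, q=83
i=5: a=1 ⇒ p=1682, q=123
→ (1682, 123).  Check: 1682²=2829124, 187·123²=2829123, difference 1.

1682 123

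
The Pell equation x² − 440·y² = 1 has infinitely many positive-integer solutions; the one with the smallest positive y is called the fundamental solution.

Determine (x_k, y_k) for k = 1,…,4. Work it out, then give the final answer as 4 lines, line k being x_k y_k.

√440 → a₀=20, period (1,40); ℓ=2 even so k=1
step 0: (20, 1)  from 20·(1,0) + (0,1)
step 1: (21, 1)  from 1·(20,1) + (1,0)
fundamental: x₁=21, y₁=1  (since 441 − 440·1 = 1)
n=2: (21,1)∘(21,1) = (21·21+440·1·1, 21·1+1·21) = (881,42)
n=3: (881,42)∘(21,1) = (21·881+440·1·42, 21·42+1·881) = (36981,1763)
n=4: (36981,1763)∘(21,1) = (21·36981+440·1·1763, 21·1763+1·36981) = (1552321,74004)

21 1
881 42
36981 1763
1552321 74004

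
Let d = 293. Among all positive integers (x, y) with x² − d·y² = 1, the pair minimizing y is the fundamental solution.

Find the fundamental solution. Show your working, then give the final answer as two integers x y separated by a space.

√293 = [17; 8,1,1,8,34, …], period ℓ=5 (odd) → k=9
a_0=17:  p_0=17·1+0=17,  q_0=17·0+1=1
a_1=8:  p_1=8·17+1=137,  q_1=8·1+0=8
a_2=1:  p_2=1·137+17=154,  q_2=1·8+1=9
…
a_4=8:  p_4=8·291+154=2482,  q_4=8·17+9=145
a_5=34:  p_5=34·2482+291=84679,  q_5=34·145+17=4947
…
a_8=1:  p_8=1·764593+679914=1444507,  q_8=1·44668+39721=84389
a_9=8:  p_9=8·1444507+764593=12320649,  q_9=8·84389+44668=719780
→ (12320649, 719780).  Check: 12320649²=151798391781201, 293·719780²=151798391781200, difference 1.

12320649 719780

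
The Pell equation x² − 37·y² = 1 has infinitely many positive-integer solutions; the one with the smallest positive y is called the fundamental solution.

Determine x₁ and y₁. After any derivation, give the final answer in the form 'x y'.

[6; 12] for √37; ℓ=1 ⇒ convergent index 1
k=0  a_k=6  p_k/q_k = 6/1
k=1  a_k=12  p_k/q_k = 73/12
fundamental: x₁=73, y₁=12  (since 5329 − 37·144 = 1)

73 12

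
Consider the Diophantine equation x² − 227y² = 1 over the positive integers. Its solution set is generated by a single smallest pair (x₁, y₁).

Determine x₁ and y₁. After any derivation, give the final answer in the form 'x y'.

√227 → a₀=15, period (15,30); ℓ=2 even so k=1
step 0: (15, 1)  from 15·(1,0) + (0,1)
step 1: (226, 15)  from 15·(15,1) + (1,0)
fundamental: x₁=226, y₁=15  (since 51076 − 227·225 = 1)

226 15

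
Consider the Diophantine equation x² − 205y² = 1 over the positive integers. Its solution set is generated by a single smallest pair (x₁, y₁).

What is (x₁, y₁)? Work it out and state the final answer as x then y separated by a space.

39689 2772

√205 = [14; 3,6,1,4,1,6,3,28, …], period ℓ=8 (even) → k=7
i=0: a=14 ⇒ p=14, q=1
i=1: a=3 ⇒ p=43, q=3
i=2: a=6 ⇒ p=272, q=19
i=3: a=1 ⇒ p=315, q=22
i=4: a=4 ⇒ p=1532, q=107
i=5: a=1 ⇒ p=1847, q=129
i=6: a=6 ⇒ p=12614, q=881
i=7: a=3 ⇒ p=39689, q=2772
(x₁, y₁) = (39689, 2772);  39689² − 205·2772² = 1 ✓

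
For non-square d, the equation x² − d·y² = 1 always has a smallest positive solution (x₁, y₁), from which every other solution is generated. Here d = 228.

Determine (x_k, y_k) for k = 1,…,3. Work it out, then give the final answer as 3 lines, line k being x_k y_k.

√228 = [15; 10,30, …], period ℓ=2 (even) → k=1
i=0: a=15 ⇒ p=15, q=1
i=1: a=10 ⇒ p=151, q=10
(x₁, y₁) = (151, 10);  151² − 228·10² = 1 ✓
(x_2, y_2) = (151·151 + 228·10·10, 151·10 + 10·151) = (45601, 3020)
(x_3, y_3) = (151·45601 + 228·10·3020, 151·3020 + 10·45601) = (13771351, 912030)

151 10
45601 3020
13771351 912030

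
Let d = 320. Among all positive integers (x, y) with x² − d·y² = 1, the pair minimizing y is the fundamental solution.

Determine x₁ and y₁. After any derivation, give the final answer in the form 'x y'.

161 9

√320 → a₀=17, period (1,7,1,34); ℓ=4 even so k=3
step 0: (17, 1)  from 17·(1,0) + (0,1)
…
step 2: (143, 8)  from 7·(18,1) + (17,1)
step 3: (161, 9)  from 1·(143,8) + (18,1)
(x₁, y₁) = (161, 9);  161² − 320·9² = 1 ✓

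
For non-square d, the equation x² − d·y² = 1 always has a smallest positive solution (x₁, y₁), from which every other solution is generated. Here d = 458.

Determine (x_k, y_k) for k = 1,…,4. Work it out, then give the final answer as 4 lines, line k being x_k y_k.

22899 1070
1048728401 49003860
48029663286099 2244278779210
2199662518128033601 102783479481255720

√458 = [21; 2,2,42, …], period ℓ=3 (odd) → k=5
step 0: (21, 1)  from 21·(1,0) + (0,1)
step 1: (43, 2)  from 2·(21,1) + (1,0)
step 2: (107, 5)  from 2·(43,2) + (21,1)
…
step 4: (9181, 429)  from 2·(4537,212) + (107,5)
step 5: (22899, 1070)  from 2·(9181,429) + (4537,212)
→ (22899, 1070).  Check: 22899²=524364201, 458·1070²=524364200, difference 1.
(x_2, y_2) = (22899·22899 + 458·1070·1070, 22899·1070 + 1070·22899) = (1048728401, 49003860)
(x_3, y_3) = (22899·1048728401 + 458·1070·49003860, 22899·49003860 + 1070·1048728401) = (48029663286099, 2244278779210)
(x_4, y_4) = (22899·48029663286099 + 458·1070·2244278779210, 22899·2244278779210 + 1070·48029663286099) = (2199662518128033601, 102783479481255720)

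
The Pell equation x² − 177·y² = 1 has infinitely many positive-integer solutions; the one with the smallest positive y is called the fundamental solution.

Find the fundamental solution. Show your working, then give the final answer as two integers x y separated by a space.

62423 4692

√177 → a₀=13, period (3,3,2,8,2,3,3,26); ℓ=8 even so k=7
k=0  a_k=13  p_k/q_k = 13/1
…
k=2  a_k=3  p_k/q_k = 133/10
…
k=4  a_k=8  p_k/q_k = 2581/194
…
k=6  a_k=3  p_k/q_k = 18985/1427
k=7  a_k=3  p_k/q_k = 62423/4692
(x₁, y₁) = (62423, 4692);  62423² − 177·4692² = 1 ✓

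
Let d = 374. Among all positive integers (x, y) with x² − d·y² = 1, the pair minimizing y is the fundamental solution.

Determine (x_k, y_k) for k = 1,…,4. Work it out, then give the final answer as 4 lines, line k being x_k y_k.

√374 → a₀=19, period (2,1,18,1,2,38); ℓ=6 even so k=5
a_0=19:  p_0=19·1+0=19,  q_0=19·0+1=1
…
a_4=1:  p_4=1·1083+58=1141,  q_4=1·56+3=59
a_5=2:  p_5=2·1141+1083=3365,  q_5=2·59+56=174
→ (3365, 174).  Check: 3365²=11323225, 374·174²=11323224, difference 1.
k=2:  x_2 = 3365·3365+374·174·174 = 22646449,  y_2 = 3365·174+174·3365 = 1171020
k=3:  x_3 = 3365·22646449+374·174·1171020 = 152410598405,  y_3 = 3365·1171020+174·22646449 = 7880964426
k=4:  x_4 = 3365·152410598405+374·174·7880964426 = 1025723304619201,  y_4 = 3365·7880964426+174·152410598405 = 53038889415960

3365 174
22646449 1171020
152410598405 7880964426
1025723304619201 53038889415960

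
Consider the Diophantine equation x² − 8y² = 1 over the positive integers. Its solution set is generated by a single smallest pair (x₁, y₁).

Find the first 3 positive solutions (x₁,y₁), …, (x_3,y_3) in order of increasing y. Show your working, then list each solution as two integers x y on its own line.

3 1
17 6
99 35

√8 → a₀=2, period (1,4); ℓ=2 even so k=1
i=0: a=2 ⇒ p=2, q=1
i=1: a=1 ⇒ p=3, q=1
fundamental: x₁=3, y₁=1  (since 9 − 8·1 = 1)
k=2:  x_2 = 3·3+8·1·1 = 17,  y_2 = 3·1+1·3 = 6
k=3:  x_3 = 3·17+8·1·6 = 99,  y_3 = 3·6+1·17 = 35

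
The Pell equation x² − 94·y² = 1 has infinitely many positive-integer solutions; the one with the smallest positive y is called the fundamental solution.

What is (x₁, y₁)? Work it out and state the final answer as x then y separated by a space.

√94 → a₀=9, period (1,2,3,1,1,…,2,1,18); ℓ=16 even so k=15
step 0: (9, 1)  from 9·(1,0) + (0,1)
step 1: (10, 1)  from 1·(9,1) + (1,0)
…
step 3: (97, 10)  from 3·(29,3) + (10,1)
step 4: (126, 13)  from 1·(97,10) + (29,3)
step 5: (223, 23)  from 1·(126,13) + (97,10)
…
step 7: (1464, 151)  from 1·(1241,128) + (223,23)
step 8: (12953, 1336)  from 8·(1464,151) + (1241,128)
step 9: (14417, 1487)  from 1·(12953,1336) + (1464,151)
step 10: (85038, 8771)  from 5·(14417,1487) + (12953,1336)
step 11: (99455, 10258)  from 1·(85038,8771) + (14417,1487)
step 12: (184493, 19029)  from 1·(99455,10258) + (85038,8771)
step 13: (652934, 67345)  from 3·(184493,19029) + (99455,10258)
step 14: (1490361, 153719)  from 2·(652934,67345) + (184493,19029)
step 15: (2143295, 221064)  from 1·(1490361,153719) + (652934,67345)
→ (2143295, 221064).  Check: 2143295²=4593713457025, 94·221064²=4593713457024, difference 1.

2143295 221064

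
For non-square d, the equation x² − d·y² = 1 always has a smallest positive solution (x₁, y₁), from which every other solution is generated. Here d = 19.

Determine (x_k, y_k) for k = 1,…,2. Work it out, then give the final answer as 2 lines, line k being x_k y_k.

√19 = [4; 2,1,3,1,2,8, …], period ℓ=6 (even) → k=5
k=0  a_k=4  p_k/q_k = 4/1
k=1  a_k=2  p_k/q_k = 9/2
…
k=3  a_k=3  p_k/q_k = 48/11
k=4  a_k=1  p_k/q_k = 61/14
k=5  a_k=2  p_k/q_k = 170/39
→ (170, 39).  Check: 170²=28900, 19·39²=28899, difference 1.
n=2: (170,39)∘(170,39) = (170·170+19·39·39, 170·39+39·170) = (57799,13260)

170 39
57799 13260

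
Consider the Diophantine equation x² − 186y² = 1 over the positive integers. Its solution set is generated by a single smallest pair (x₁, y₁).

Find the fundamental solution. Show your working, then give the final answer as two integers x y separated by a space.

d=186: √d = [13; 1,1,1,3,4,3,1,1,1,26] (ℓ=10, even), read p_9/q_9
i=0: a=13 ⇒ p=13, q=1
…
i=3: a=1 ⇒ p=41, q=3
i=4: a=3 ⇒ p=150, q=11
…
i=7: a=1 ⇒ p=2714, q=199
i=8: a=1 ⇒ p=4787, q=351
i=9: a=1 ⇒ p=7501, q=550
fundamental: x₁=7501, y₁=550  (since 56265001 − 186·302500 = 1)

7501 550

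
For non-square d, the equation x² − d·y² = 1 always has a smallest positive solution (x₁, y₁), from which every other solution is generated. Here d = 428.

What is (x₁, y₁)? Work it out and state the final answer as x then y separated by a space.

√428 → a₀=20, period (1,2,4,1,5,10,5,1,4,2,1,40); ℓ=12 even so k=11
k=0  a_k=20  p_k/q_k = 20/1
k=1  a_k=1  p_k/q_k = 21/1
…
k=6  a_k=10  p_k/q_k = 19571/946
k=7  a_k=5  p_k/q_k = 99779/4823
…
k=9  a_k=4  p_k/q_k = 577179/27899
k=10  a_k=2  p_k/q_k = 1273708/61567
k=11  a_k=1  p_k/q_k = 1850887/89466
→ (1850887, 89466).  Check: 1850887²=3425782686769, 428·89466²=3425782686768, difference 1.

1850887 89466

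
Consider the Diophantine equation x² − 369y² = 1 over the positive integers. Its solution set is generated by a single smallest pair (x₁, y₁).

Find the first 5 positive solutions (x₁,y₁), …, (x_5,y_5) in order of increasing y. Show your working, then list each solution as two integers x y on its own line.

[19; 4,1,3,2,7,4,7,2,3,1,4,38] for √369; ℓ=12 ⇒ convergent index 11
a_0=19:  p_0=19·1+0=19,  q_0=19·0+1=1
a_1=4:  p_1=4·19+1=77,  q_1=4·1+0=4
a_2=1:  p_2=1·77+19=96,  q_2=1·4+1=5
a_3=3:  p_3=3·96+77=365,  q_3=3·5+4=19
a_4=2:  p_4=2·365+96=826,  q_4=2·19+5=43
…
a_7=7:  p_7=7·25414+6147=184045,  q_7=7·1323+320=9581
…
a_10=1:  p_10=1·1364557+393504=1758061,  q_10=1·71036+20485=91521
a_11=4:  p_11=4·1758061+1364557=8396801,  q_11=4·91521+71036=437120
fundamental: x₁=8396801, y₁=437120  (since 70506267033601 − 369·191073894400 = 1)
(8396801+437120√369)^2 = 141012534067201 + 7340819306240√369
(8396801+437120√369)^3 = 2368108374136006451201 + 123278797782910239360√369
(8396801+437120√369)^4 = 39769069528107045198367948801 + 2070295065004669620717268480√369
(8396801+437120√369)^5 = 667865925565355162349028245713920001 + 34767711344252426473018978470025600√369

8396801 437120
141012534067201 7340819306240
2368108374136006451201 123278797782910239360
39769069528107045198367948801 2070295065004669620717268480
667865925565355162349028245713920001 34767711344252426473018978470025600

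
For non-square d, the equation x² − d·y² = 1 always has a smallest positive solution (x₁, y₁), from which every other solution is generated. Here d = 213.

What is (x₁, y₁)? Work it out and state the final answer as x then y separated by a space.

[14; 1,1,2,6,1,8,1,6,2,1,1,28] for √213; ℓ=12 ⇒ convergent index 11
k=0  a_k=14  p_k/q_k = 14/1
…
k=2  a_k=1  p_k/q_k = 29/2
…
k=8  a_k=6  p_k/q_k = 36749/2518
k=9  a_k=2  p_k/q_k = 78825/5401
k=10  a_k=1  p_k/q_k = 115574/7919
k=11  a_k=1  p_k/q_k = 194399/13320
(x₁, y₁) = (194399, 13320);  194399² − 213·13320² = 1 ✓

194399 13320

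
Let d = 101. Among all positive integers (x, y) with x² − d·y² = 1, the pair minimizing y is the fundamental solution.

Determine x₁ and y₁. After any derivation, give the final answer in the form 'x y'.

d=101: √d = [10; 20] (ℓ=1, odd), read p_1/q_1
a_0=10:  p_0=10·1+0=10,  q_0=10·0+1=1
a_1=20:  p_1=20·10+1=201,  q_1=20·1+0=20
→ (201, 20).  Check: 201²=40401, 101·20²=40400, difference 1.

201 20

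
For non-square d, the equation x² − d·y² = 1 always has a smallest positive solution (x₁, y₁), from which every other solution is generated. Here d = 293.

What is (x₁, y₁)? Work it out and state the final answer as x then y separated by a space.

d=293: √d = [17; 8,1,1,8,34] (ℓ=5, odd), read p_9/q_9
k=0  a_k=17  p_k/q_k = 17/1
…
k=2  a_k=1  p_k/q_k = 154/9
…
k=4  a_k=8  p_k/q_k = 2482/145
k=5  a_k=34  p_k/q_k = 84679/4947
k=6  a_k=8  p_k/q_k = 679914/39721
…
k=8  a_k=1  p_k/q_k = 1444507/84389
k=9  a_k=8  p_k/q_k = 12320649/719780
→ (12320649, 719780).  Check: 12320649²=151798391781201, 293·719780²=151798391781200, difference 1.

12320649 719780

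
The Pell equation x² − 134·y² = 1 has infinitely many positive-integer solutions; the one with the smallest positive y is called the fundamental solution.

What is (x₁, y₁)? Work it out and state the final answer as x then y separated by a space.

145925 12606

[11; 1,1,2,1,3,…,1,1,22] for √134; ℓ=14 ⇒ convergent index 13
step 0: (11, 1)  from 11·(1,0) + (0,1)
…
step 4: (81, 7)  from 1·(58,5) + (23,2)
…
step 6: (382, 33)  from 1·(301,26) + (81,7)
…
step 8: (4503, 389)  from 1·(4121,356) + (382,33)
…
step 11: (61896, 5347)  from 2·(22133,1912) + (17630,1523)
step 12: (84029, 7259)  from 1·(61896,5347) + (22133,1912)
step 13: (145925, 12606)  from 1·(84029,7259) + (61896,5347)
(x₁, y₁) = (145925, 12606);  145925² − 134·12606² = 1 ✓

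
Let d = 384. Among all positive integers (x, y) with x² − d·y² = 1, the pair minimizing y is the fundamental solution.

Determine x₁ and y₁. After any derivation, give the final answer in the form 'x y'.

4801 245

[19; 1,1,2,9,2,1,1,38] for √384; ℓ=8 ⇒ convergent index 7
a_0=19:  p_0=19·1+0=19,  q_0=19·0+1=1
a_1=1:  p_1=1·19+1=20,  q_1=1·1+0=1
…
a_4=9:  p_4=9·98+39=921,  q_4=9·5+2=47
a_5=2:  p_5=2·921+98=1940,  q_5=2·47+5=99
a_6=1:  p_6=1·1940+921=2861,  q_6=1·99+47=146
a_7=1:  p_7=1·2861+1940=4801,  q_7=1·146+99=245
→ (4801, 245).  Check: 4801²=23049601, 384·245²=23049600, difference 1.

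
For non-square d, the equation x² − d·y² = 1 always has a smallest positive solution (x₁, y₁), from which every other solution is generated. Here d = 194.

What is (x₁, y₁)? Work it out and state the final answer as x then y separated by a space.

195 14

√194 = [13; 1,12,1,26, …], period ℓ=4 (even) → k=3
i=0: a=13 ⇒ p=13, q=1
i=1: a=1 ⇒ p=14, q=1
i=2: a=12 ⇒ p=181, q=13
i=3: a=1 ⇒ p=195, q=14
(x₁, y₁) = (195, 14);  195² − 194·14² = 1 ✓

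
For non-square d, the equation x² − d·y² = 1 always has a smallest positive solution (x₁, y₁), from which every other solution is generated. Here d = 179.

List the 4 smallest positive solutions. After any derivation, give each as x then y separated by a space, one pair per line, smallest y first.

4190210 313191
35115719688199 2624672120220
294284479589372473370 21995854729733779209
2466227538440333747559727201 184334500894152933286567560

d=179: √d = [13; 2,1,1,1,3,…,1,2,26] (ℓ=14, even), read p_13/q_13
a_0=13:  p_0=13·1+0=13,  q_0=13·0+1=1
a_1=2:  p_1=2·13+1=27,  q_1=2·1+0=2
a_2=1:  p_2=1·27+13=40,  q_2=1·2+1=3
…
a_4=1:  p_4=1·67+40=107,  q_4=1·5+3=8
…
a_6=5:  p_6=5·388+107=2047,  q_6=5·29+8=153
…
a_8=5:  p_8=5·26999+2047=137042,  q_8=5·2018+153=10243
a_9=3:  p_9=3·137042+26999=438125,  q_9=3·10243+2018=32747
…
a_11=1:  p_11=1·575167+438125=1013292,  q_11=1·42990+32747=75737
a_12=1:  p_12=1·1013292+575167=1588459,  q_12=1·75737+42990=118727
a_13=2:  p_13=2·1588459+1013292=4190210,  q_13=2·118727+75737=313191
→ (4190210, 313191).  Check: 4190210²=17557859844100, 179·313191²=17557859844099, difference 1.
(x_2, y_2) = (4190210·4190210 + 179·313191·313191, 4190210·313191 + 313191·4190210) = (35115719688199, 2624672120220)
(x_3, y_3) = (4190210·35115719688199 + 179·313191·2624672120220, 4190210·2624672120220 + 313191·35115719688199) = (294284479589372473370, 21995854729733779209)
(x_4, y_4) = (4190210·294284479589372473370 + 179·313191·21995854729733779209, 4190210·21995854729733779209 + 313191·294284479589372473370) = (2466227538440333747559727201, 184334500894152933286567560)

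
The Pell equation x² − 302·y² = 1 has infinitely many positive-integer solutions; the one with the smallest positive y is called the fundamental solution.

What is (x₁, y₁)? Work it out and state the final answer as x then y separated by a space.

[17; 2,1,1,1,4,…,1,2,34] for √302; ℓ=16 ⇒ convergent index 15
k=0  a_k=17  p_k/q_k = 17/1
…
k=9  a_k=1  p_k/q_k = 36581/2105
…
k=12  a_k=1  p_k/q_k = 574956/33085
k=13  a_k=1  p_k/q_k = 1042237/59974
k=14  a_k=1  p_k/q_k = 1617193/93059
k=15  a_k=2  p_k/q_k = 4276623/246092
(x₁, y₁) = (4276623, 246092);  4276623² − 302·246092² = 1 ✓

4276623 246092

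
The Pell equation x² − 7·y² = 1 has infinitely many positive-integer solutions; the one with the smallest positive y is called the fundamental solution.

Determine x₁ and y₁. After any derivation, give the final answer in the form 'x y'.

8 3

√7 → a₀=2, period (1,1,1,4); ℓ=4 even so k=3
i=0: a=2 ⇒ p=2, q=1
i=1: a=1 ⇒ p=3, q=1
i=2: a=1 ⇒ p=5, q=2
i=3: a=1 ⇒ p=8, q=3
→ (8, 3).  Check: 8²=64, 7·3²=63, difference 1.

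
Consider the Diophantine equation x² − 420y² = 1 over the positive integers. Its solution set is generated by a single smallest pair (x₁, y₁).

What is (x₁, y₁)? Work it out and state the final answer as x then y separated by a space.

√420 → a₀=20, period (2,40); ℓ=2 even so k=1
step 0: (20, 1)  from 20·(1,0) + (0,1)
step 1: (41, 2)  from 2·(20,1) + (1,0)
→ (41, 2).  Check: 41²=1681, 420·2²=1680, difference 1.

41 2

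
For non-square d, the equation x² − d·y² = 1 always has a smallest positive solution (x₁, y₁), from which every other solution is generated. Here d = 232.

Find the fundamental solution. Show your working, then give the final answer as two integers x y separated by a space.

√232 → a₀=15, period (4,3,7,3,4,30); ℓ=6 even so k=5
k=0  a_k=15  p_k/q_k = 15/1
k=1  a_k=4  p_k/q_k = 61/4
k=2  a_k=3  p_k/q_k = 198/13
…
k=4  a_k=3  p_k/q_k = 4539/298
k=5  a_k=4  p_k/q_k = 19603/1287
fundamental: x₁=19603, y₁=1287  (since 384277609 − 232·1656369 = 1)

19603 1287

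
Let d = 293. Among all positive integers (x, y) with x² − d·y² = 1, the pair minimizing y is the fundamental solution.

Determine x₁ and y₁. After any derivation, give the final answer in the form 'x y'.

√293 = [17; 8,1,1,8,34, …], period ℓ=5 (odd) → k=9
step 0: (17, 1)  from 17·(1,0) + (0,1)
step 1: (137, 8)  from 8·(17,1) + (1,0)
…
step 4: (2482, 145)  from 8·(291,17) + (154,9)
step 5: (84679, 4947)  from 34·(2482,145) + (291,17)
step 6: (679914, 39721)  from 8·(84679,4947) + (2482,145)
step 7: (764593, 44668)  from 1·(679914,39721) + (84679,4947)
step 8: (1444507, 84389)  from 1·(764593,44668) + (679914,39721)
step 9: (12320649, 719780)  from 8·(1444507,84389) + (764593,44668)
(x₁, y₁) = (12320649, 719780);  12320649² − 293·719780² = 1 ✓

12320649 719780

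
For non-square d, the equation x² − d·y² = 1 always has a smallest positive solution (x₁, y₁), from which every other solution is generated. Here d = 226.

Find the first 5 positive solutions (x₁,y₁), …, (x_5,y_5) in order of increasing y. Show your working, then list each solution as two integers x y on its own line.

d=226: √d = [15; 30] (ℓ=1, odd), read p_1/q_1
i=0: a=15 ⇒ p=15, q=1
i=1: a=30 ⇒ p=451, q=30
(x₁, y₁) = (451, 30);  451² − 226·30² = 1 ✓
k=2:  x_2 = 451·451+226·30·30 = 406801,  y_2 = 451·30+30·451 = 27060
k=3:  x_3 = 451·406801+226·30·27060 = 366934051,  y_3 = 451·27060+30·406801 = 24408090
k=4:  x_4 = 451·366934051+226·30·24408090 = 330974107201,  y_4 = 451·24408090+30·366934051 = 22016070120
k=5:  x_5 = 451·330974107201+226·30·22016070120 = 298538277761251,  y_5 = 451·22016070120+30·330974107201 = 19858470840150

451 30
406801 27060
366934051 24408090
330974107201 22016070120
298538277761251 19858470840150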